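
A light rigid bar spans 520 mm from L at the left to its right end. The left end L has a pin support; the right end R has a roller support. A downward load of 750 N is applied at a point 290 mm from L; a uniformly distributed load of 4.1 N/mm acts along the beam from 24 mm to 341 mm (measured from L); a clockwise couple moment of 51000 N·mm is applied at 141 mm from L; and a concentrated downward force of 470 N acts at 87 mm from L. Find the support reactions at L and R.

Resultant of the distributed load: 4.1 × 317 = 1299.7 N at 182.5 mm from L.
ΣM about L: R_y·520 − 750·290 − (4.1·317)·182.5 − 51000 − 470·87 = 0 → R_y = 546585.25/520 = 1051.13 ≈ 1051 N.
ΣF_y = 0: L_y + 1051.13 − 750 − 4.1·317 − 470 = 0 → L_y = 1469 N.
ΣF_x = 0: no horizontal applied forces, so L_x = 0.

L_x = 0, L_y = 1469 N, R_y = 1051 N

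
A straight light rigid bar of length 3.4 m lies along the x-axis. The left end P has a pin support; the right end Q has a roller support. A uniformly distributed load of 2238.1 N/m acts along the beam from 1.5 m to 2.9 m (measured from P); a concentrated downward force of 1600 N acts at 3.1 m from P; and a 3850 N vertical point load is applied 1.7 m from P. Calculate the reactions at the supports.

Resultant of the distributed load: 2238.1 × 1.4 = 3133.34 N at 2.2 m from P.
Taking moments about P: Q_y·3.4 − (2238.1·1.4)·2.2 − 1600·3.1 − 3850·1.7 = 0 → Q_y = 18398.348/3.4 = 5411.28 ≈ 5411 N.
ΣF_y = 0: P_y + 5411.28 − 2238.1·1.4 − 1600 − 3850 = 0 → P_y = 3172 N.
ΣF_x = 0: no horizontal applied forces, so P_x = 0.

P_x = 0, P_y = 3172 N, Q_y = 5411 N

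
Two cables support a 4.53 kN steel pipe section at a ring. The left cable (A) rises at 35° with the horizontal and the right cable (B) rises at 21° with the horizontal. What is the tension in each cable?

T_A = 5.101 kN, T_B = 4.476 kN

ΣF_x = 0: −T_A·cos35° + T_B·cos21° = 0 → T_B = 0.877431·T_A.
ΣF_y = 0: T_A·sin35° + T_B·sin21° = 4.53.
Substitute: T_A·(0.573576 + 0.877431·0.358368) = 4.53 → T_A = 5.10124 ≈ 5.101 kN.
Then T_B = 0.877431 × 5.10124 = 4.476 kN.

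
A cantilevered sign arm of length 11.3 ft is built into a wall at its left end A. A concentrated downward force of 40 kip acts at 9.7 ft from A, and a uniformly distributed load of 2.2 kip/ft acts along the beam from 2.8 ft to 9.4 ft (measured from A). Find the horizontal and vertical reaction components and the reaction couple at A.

Resultant of the distributed load: 2.2 × 6.6 = 14.52 kip at 6.1 ft from A.
ΣF_x = 0: A_x = 0.
ΣF_y = 0: A_y − 40 − 2.2·6.6 = 0 → A_y = 54.52 kip.
ΣM about A: M_A − 40·9.7 − (2.2·6.6)·6.1 = 0 → M_A = 476.6 kip·ft.

A_x = 0, A_y = 54.52 kip, M_A = 476.6 kip·ft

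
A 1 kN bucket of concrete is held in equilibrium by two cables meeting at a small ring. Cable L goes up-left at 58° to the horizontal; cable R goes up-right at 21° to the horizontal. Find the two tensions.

ΣF_x = 0: −T_L·cos58° + T_R·cos21° = 0 → T_R = 0.56762·T_L.
ΣF_y = 0: T_L·sin58° + T_R·sin21° = 1.
Substitute: T_L·(0.848048 + 0.56762·0.358368) = 1 → T_L = 0.951054 ≈ 0.9511 kN.
Then T_R = 0.56762 × 0.951054 = 0.5398 kN.

T_L = 0.9511 kN, T_R = 0.5398 kN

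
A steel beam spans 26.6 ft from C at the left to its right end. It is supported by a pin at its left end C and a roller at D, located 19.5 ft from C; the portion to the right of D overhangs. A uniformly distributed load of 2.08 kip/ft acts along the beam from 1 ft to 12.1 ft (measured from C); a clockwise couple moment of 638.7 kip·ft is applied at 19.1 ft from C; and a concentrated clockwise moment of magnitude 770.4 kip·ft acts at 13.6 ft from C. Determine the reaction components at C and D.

C_x = 0, C_y = -56.93 kip, D_y = 80.02 kip

Resultant of the distributed load: 2.08 × 11.1 = 23.088 kip at 6.55 ft from C.
Moments about C: D_y·19.5 − (2.08·11.1)·6.55 − 638.7 − 770.4 = 0 → D_y = 1560.3264/19.5 = 80.0167 ≈ 80.02 kip.
ΣF_y = 0: C_y + 80.0167 − 2.08·11.1 = 0 → C_y = -56.93 kip.
ΣF_x = 0: no horizontal applied forces, so C_x = 0.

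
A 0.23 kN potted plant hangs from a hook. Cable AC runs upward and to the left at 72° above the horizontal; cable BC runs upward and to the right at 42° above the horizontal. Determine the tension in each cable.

ΣF_x = 0: −T_AC·cos72° + T_BC·cos42° = 0 → T_BC = 0.415823·T_AC.
ΣF_y = 0: T_AC·sin72° + T_BC·sin42° = 0.23.
Substitute: T_AC·(0.951057 + 0.415823·0.669131) = 0.23 → T_AC = 0.187099 ≈ 0.1871 kN.
Then T_BC = 0.415823 × 0.187099 = 0.07780 kN.

T_AC = 0.1871 kN, T_BC = 0.07780 kN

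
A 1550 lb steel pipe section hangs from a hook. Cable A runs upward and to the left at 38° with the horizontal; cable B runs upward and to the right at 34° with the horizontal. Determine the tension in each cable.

T_A = 1351 lb, T_B = 1284 lb

ΣF_x = 0: −T_A·cos38° + T_B·cos34° = 0 → T_B = 0.950513·T_A.
ΣF_y = 0: T_A·sin38° + T_B·sin34° = 1550.
Substitute: T_A·(0.615661 + 0.950513·0.559193) = 1550 → T_A = 1351.14 ≈ 1351 lb.
Then T_B = 0.950513 × 1351.14 = 1284 lb.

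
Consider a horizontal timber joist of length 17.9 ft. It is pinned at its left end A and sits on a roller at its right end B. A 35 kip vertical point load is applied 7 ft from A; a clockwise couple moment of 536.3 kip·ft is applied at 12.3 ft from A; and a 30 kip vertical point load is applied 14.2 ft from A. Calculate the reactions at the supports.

Taking moments about A: B_y·17.9 − 35·7 − 536.3 − 30·14.2 = 0 → B_y = 1207.3/17.9 = 67.4469 ≈ 67.45 kip.
ΣF_y = 0: A_y + 67.4469 − 35 − 30 = 0 → A_y = -2.447 kip.
ΣF_x = 0: no horizontal applied forces, so A_x = 0.

A_x = 0, A_y = -2.447 kip, B_y = 67.45 kip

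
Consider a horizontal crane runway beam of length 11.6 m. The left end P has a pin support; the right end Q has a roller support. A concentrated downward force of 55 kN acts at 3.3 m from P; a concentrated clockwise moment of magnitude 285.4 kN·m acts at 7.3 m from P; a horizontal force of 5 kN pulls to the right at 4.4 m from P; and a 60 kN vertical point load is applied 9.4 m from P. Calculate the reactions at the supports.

Moments about P: Q_y·11.6 − 55·3.3 − 285.4 − 60·9.4 = 0 → Q_y = 1030.9/11.6 = 88.8707 ≈ 88.87 kN.
ΣF_y = 0: P_y + 88.8707 − 55 − 60 = 0 → P_y = 26.13 kN.
ΣF_x = 0: P_x + 5 = 0 → P_x = -5.000 kN.

P_x = -5.000 kN, P_y = 26.13 kN, Q_y = 88.87 kN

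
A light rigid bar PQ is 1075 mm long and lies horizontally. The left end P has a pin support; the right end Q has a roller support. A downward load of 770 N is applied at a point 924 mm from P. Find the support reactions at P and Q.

P_x = 0, P_y = 108.2 N, Q_y = 661.8 N

Taking moments about P: Q_y·1075 − 770·924 = 0 → Q_y = 711480/1075 = 661.842 ≈ 661.8 N.
ΣF_y = 0: P_y + 661.842 − 770 = 0 → P_y = 108.2 N.
ΣF_x = 0: no horizontal applied forces, so P_x = 0.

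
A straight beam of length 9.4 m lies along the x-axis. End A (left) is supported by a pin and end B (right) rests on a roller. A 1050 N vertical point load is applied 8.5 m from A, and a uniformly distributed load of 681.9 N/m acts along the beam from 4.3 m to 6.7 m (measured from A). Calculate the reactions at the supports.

Resultant of the distributed load: 681.9 × 2.4 = 1636.56 N at 5.5 m from A.
Taking moments about A: B_y·9.4 − 1050·8.5 − (681.9·2.4)·5.5 = 0 → B_y = 17926.08/9.4 = 1907.03 ≈ 1907 N.
ΣF_y = 0: A_y + 1907.03 − 1050 − 681.9·2.4 = 0 → A_y = 779.5 N.
ΣF_x = 0: no horizontal applied forces, so A_x = 0.

A_x = 0, A_y = 779.5 N, B_y = 1907 N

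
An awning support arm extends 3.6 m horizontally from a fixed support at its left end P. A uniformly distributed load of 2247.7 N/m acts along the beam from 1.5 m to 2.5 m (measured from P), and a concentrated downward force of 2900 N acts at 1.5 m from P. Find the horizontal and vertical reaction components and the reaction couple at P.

Resultant of the distributed load: 2247.7 × 1 = 2247.7 N at 2 m from P.
ΣF_x = 0: P_x = 0.
ΣF_y = 0: P_y − 2247.7·1 − 2900 = 0 → P_y = 5148 N.
ΣM about P: M_P − (2247.7·1)·2 − 2900·1.5 = 0 → M_P = 8845 N·m.

P_x = 0, P_y = 5148 N, M_P = 8845 N·m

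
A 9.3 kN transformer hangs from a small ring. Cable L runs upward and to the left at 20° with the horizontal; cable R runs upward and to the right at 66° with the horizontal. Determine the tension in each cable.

ΣF_x = 0: −T_L·cos20° + T_R·cos66° = 0 → T_R = 2.31032·T_L.
ΣF_y = 0: T_L·sin20° + T_R·sin66° = 9.3.
Substitute: T_L·(0.34202 + 2.31032·0.913545) = 9.3 → T_L = 3.79189 ≈ 3.792 kN.
Then T_R = 2.31032 × 3.79189 = 8.760 kN.

T_L = 3.792 kN, T_R = 8.760 kN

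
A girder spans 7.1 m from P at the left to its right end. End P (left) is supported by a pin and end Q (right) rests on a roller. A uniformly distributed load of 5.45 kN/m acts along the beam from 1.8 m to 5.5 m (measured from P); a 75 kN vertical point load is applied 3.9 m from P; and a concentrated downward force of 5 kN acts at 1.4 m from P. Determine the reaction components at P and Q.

P_x = 0, P_y = 47.62 kN, Q_y = 52.55 kN

Resultant of the distributed load: 5.45 × 3.7 = 20.165 kN at 3.65 m from P.
Moments about P: Q_y·7.1 − (5.45·3.7)·3.65 − 75·3.9 − 5·1.4 = 0 → Q_y = 373.10225/7.1 = 52.5496 ≈ 52.55 kN.
ΣF_y = 0: P_y + 52.5496 − 5.45·3.7 − 75 − 5 = 0 → P_y = 47.62 kN.
ΣF_x = 0: no horizontal applied forces, so P_x = 0.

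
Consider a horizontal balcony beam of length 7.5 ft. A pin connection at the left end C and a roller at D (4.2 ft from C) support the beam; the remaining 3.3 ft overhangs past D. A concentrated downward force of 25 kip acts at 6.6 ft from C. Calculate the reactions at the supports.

Taking moments about C: D_y·4.2 − 25·6.6 = 0 → D_y = 165/4.2 = 39.2857 ≈ 39.29 kip.
ΣF_y = 0: C_y + 39.2857 − 25 = 0 → C_y = -14.29 kip.
ΣF_x = 0: no horizontal applied forces, so C_x = 0.

C_x = 0, C_y = -14.29 kip, D_y = 39.29 kip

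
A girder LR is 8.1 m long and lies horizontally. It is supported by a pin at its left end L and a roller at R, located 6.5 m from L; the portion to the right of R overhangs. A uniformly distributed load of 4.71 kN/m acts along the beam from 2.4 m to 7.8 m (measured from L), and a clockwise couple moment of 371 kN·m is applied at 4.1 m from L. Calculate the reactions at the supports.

Resultant of the distributed load: 4.71 × 5.4 = 25.434 kN at 5.1 m from L.
ΣM about L: R_y·6.5 − (4.71·5.4)·5.1 − 371 = 0 → R_y = 500.7134/6.5 = 77.0328 ≈ 77.03 kN.
ΣF_y = 0: L_y + 77.0328 − 4.71·5.4 = 0 → L_y = -51.60 kN.
ΣF_x = 0: no horizontal applied forces, so L_x = 0.

L_x = 0, L_y = -51.60 kN, R_y = 77.03 kN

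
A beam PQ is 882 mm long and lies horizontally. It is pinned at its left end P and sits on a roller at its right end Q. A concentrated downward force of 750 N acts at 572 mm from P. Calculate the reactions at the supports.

P_x = 0, P_y = 263.6 N, Q_y = 486.4 N

ΣM about P: Q_y·882 − 750·572 = 0 → Q_y = 429000/882 = 486.395 ≈ 486.4 N.
ΣF_y = 0: P_y + 486.395 − 750 = 0 → P_y = 263.6 N.
ΣF_x = 0: no horizontal applied forces, so P_x = 0.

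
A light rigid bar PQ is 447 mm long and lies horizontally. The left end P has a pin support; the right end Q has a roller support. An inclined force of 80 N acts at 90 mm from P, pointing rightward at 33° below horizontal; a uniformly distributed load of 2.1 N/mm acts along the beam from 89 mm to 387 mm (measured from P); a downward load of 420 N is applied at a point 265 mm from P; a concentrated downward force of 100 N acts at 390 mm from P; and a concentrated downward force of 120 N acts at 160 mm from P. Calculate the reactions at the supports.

P_x = -67.09 N, P_y = 588.2 N, Q_y = 721.2 N

Resultant of the distributed load: 2.1 × 298 = 625.8 N at 238 mm from P.
Taking moments about P: Q_y·447 − 80·sin33°·90 − (2.1·298)·238 − 420·265 − 100·390 − 120·160 = 0 → Q_y = 322362/447 = 721.168 ≈ 721.2 N.
ΣF_y = 0: P_y + 721.168 − 80·sin33° − 2.1·298 − 420 − 100 − 120 = 0 → P_y = 588.2 N.
ΣF_x = 0: P_x + 80·cos33° = 0 → P_x = -67.09 N.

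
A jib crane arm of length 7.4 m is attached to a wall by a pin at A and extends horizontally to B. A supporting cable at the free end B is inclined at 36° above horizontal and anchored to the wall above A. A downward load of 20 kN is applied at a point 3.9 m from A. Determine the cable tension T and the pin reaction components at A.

ΣM about A: T·sin36°·7.4 − 20·3.9 = 0 → T = 78/(7.4·0.587785) = 17.9326 ≈ 17.93 kN.
ΣF_x = 0: A_x − T·cos36° = 0 → A_x = 17.9326 × 0.809017 = 14.51 kN.
ΣF_y = 0: A_y + T·sin36° − 20 = 0 → A_y = 20 − 17.9326 × 0.587785 = 9.459 kN.

T = 17.93 kN, A_x = 14.51 kN, A_y = 9.459 kN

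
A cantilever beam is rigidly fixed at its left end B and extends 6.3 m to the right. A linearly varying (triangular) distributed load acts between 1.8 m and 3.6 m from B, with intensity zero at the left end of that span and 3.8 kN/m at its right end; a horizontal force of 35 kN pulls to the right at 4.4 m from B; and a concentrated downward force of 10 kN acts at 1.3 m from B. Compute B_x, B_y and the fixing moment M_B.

B_x = -35.00 kN, B_y = 13.42 kN, M_B = 23.26 kN·m

Resultant of the triangular load: ½ × 3.8 × 1.8 = 3.42 kN, acting at 3 m from B (one-third of the span from the peak).
ΣF_x = 0: B_x + 35 = 0 → B_x = -35.00 kN.
ΣF_y = 0: B_y − ½·3.8·1.8 − 10 = 0 → B_y = 13.42 kN.
ΣM about B: M_B − (½·3.8·1.8)·3 − 10·1.3 = 0 → M_B = 23.26 kN·m.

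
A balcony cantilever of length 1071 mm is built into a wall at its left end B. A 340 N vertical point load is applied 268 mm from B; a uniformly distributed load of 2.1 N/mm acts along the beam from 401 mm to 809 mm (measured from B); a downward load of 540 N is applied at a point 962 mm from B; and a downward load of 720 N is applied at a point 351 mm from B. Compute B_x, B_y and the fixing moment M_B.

Resultant of the distributed load: 2.1 × 408 = 856.8 N at 605 mm from B.
ΣF_x = 0: B_x = 0.
ΣF_y = 0: B_y − 340 − 2.1·408 − 540 − 720 = 0 → B_y = 2457 N.
ΣM about B: M_B − 340·268 − (2.1·408)·605 − 540·962 − 720·351 = 0 → M_B = 1382000 N·mm.

B_x = 0, B_y = 2457 N, M_B = 1382000 N·mm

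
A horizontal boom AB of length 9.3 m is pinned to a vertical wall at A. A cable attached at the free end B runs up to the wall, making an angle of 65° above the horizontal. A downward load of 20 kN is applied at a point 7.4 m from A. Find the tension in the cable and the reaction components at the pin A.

ΣM about A: T·sin65°·9.3 − 20·7.4 = 0 → T = 148/(9.3·0.906308) = 17.5591 ≈ 17.56 kN.
ΣF_x = 0: A_x − T·cos65° = 0 → A_x = 17.5591 × 0.422618 = 7.421 kN.
ΣF_y = 0: A_y + T·sin65° − 20 = 0 → A_y = 20 − 17.5591 × 0.906308 = 4.086 kN.

T = 17.56 kN, A_x = 7.421 kN, A_y = 4.086 kN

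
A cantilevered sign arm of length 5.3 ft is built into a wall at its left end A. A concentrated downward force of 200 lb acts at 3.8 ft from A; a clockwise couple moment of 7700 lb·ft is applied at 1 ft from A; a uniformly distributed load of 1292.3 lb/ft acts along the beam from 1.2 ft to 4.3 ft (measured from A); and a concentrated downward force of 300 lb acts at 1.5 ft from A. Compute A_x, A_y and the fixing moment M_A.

Resultant of the distributed load: 1292.3 × 3.1 = 4006.13 lb at 2.75 ft from A.
ΣF_x = 0: A_x = 0.
ΣF_y = 0: A_y − 200 − 1292.3·3.1 − 300 = 0 → A_y = 4506 lb.
ΣM about A: M_A − 200·3.8 − 7700 − (1292.3·3.1)·2.75 − 300·1.5 = 0 → M_A = 19930 lb·ft.

A_x = 0, A_y = 4506 lb, M_A = 19930 lb·ft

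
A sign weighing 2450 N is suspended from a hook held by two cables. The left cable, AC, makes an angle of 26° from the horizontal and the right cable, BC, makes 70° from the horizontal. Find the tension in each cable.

ΣF_x = 0: −T_AC·cos26° + T_BC·cos70° = 0 → T_BC = 2.6279·T_AC.
ΣF_y = 0: T_AC·sin26° + T_BC·sin70° = 2450.
Substitute: T_AC·(0.438371 + 2.6279·0.939693) = 2450 → T_AC = 842.564 ≈ 842.6 N.
Then T_BC = 2.6279 × 842.564 = 2214 N.

T_AC = 842.6 N, T_BC = 2214 N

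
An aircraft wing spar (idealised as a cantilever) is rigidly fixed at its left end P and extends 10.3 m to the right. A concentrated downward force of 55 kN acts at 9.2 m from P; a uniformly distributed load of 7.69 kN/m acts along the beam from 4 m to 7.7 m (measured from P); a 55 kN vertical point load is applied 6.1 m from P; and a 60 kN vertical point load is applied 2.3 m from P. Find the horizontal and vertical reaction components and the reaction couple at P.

P_x = 0, P_y = 198.5 kN, M_P = 1146 kN·m

Resultant of the distributed load: 7.69 × 3.7 = 28.453 kN at 5.85 m from P.
ΣF_x = 0: P_x = 0.
ΣF_y = 0: P_y − 55 − 7.69·3.7 − 55 − 60 = 0 → P_y = 198.5 kN.
ΣM about P: M_P − 55·9.2 − (7.69·3.7)·5.85 − 55·6.1 − 60·2.3 = 0 → M_P = 1146 kN·m.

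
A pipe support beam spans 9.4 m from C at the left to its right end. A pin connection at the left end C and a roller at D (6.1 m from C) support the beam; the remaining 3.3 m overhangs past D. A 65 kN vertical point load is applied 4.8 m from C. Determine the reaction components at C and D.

Taking moments about C: D_y·6.1 − 65·4.8 = 0 → D_y = 312/6.1 = 51.1475 ≈ 51.15 kN.
ΣF_y = 0: C_y + 51.1475 − 65 = 0 → C_y = 13.85 kN.
ΣF_x = 0: no horizontal applied forces, so C_x = 0.

C_x = 0, C_y = 13.85 kN, D_y = 51.15 kN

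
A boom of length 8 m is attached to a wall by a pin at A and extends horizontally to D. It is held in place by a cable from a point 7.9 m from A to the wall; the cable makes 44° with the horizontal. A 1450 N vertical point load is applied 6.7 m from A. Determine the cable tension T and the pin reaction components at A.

T = 1770 N, A_x = 1273 N, A_y = 220.3 N

ΣM about A: T·sin44°·7.9 − 1450·6.7 = 0 → T = 9715/(7.9·0.694658) = 1770.29 ≈ 1770 N.
ΣF_x = 0: A_x − T·cos44° = 0 → A_x = 1770.29 × 0.71934 = 1273 N.
ΣF_y = 0: A_y + T·sin44° − 1450 = 0 → A_y = 1450 − 1770.29 × 0.694658 = 220.3 N.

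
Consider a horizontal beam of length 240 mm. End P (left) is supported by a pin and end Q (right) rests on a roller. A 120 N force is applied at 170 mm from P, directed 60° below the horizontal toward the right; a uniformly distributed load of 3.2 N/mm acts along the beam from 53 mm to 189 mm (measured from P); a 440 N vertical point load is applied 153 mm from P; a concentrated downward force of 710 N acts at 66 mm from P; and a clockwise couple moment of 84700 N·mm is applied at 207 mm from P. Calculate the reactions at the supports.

P_x = -60.00 N, P_y = 567.4 N, Q_y = 1122 N

Resultant of the distributed load: 3.2 × 136 = 435.2 N at 121 mm from P.
ΣM about P: Q_y·240 − 120·sin60°·170 − (3.2·136)·121 − 440·153 − 710·66 − 84700 = 0 → Q_y = 269206/240 = 1121.69 ≈ 1122 N.
ΣF_y = 0: P_y + 1121.69 − 120·sin60° − 3.2·136 − 440 − 710 = 0 → P_y = 567.4 N.
ΣF_x = 0: P_x + 120·cos60° = 0 → P_x = -60.00 N.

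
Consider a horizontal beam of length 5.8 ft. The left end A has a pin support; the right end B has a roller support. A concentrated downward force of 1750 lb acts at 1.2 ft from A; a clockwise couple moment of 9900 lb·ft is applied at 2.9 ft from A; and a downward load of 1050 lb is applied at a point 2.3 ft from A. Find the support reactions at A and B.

Taking moments about A: B_y·5.8 − 1750·1.2 − 9900 − 1050·2.3 = 0 → B_y = 14415/5.8 = 2485.34 ≈ 2485 lb.
ΣF_y = 0: A_y + 2485.34 − 1750 − 1050 = 0 → A_y = 314.7 lb.
ΣF_x = 0: no horizontal applied forces, so A_x = 0.

A_x = 0, A_y = 314.7 lb, B_y = 2485 lb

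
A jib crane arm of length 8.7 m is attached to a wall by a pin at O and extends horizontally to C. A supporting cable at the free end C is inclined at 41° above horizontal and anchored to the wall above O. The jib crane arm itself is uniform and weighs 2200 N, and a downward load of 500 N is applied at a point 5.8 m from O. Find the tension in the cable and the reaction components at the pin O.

ΣM about O: T·sin41°·8.7 − 2200·4.35 − 500·5.8 = 0 → T = 12470/(8.7·0.656059) = 2184.76 ≈ 2185 N.
ΣF_x = 0: O_x − T·cos41° = 0 → O_x = 2184.76 × 0.75471 = 1649 N.
ΣF_y = 0: O_y + T·sin41° − 2200 − 500 = 0 → O_y = 2700 − 2184.76 × 0.656059 = 1267 N.

T = 2185 N, O_x = 1649 N, O_y = 1267 N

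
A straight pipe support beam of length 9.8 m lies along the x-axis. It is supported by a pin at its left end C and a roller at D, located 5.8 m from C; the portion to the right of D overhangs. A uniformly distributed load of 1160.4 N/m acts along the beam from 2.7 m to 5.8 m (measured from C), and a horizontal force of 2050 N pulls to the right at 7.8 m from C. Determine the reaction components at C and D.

Resultant of the distributed load: 1160.4 × 3.1 = 3597.24 N at 4.25 m from C.
Moments about C: D_y·5.8 − (1160.4·3.1)·4.25 = 0 → D_y = 15288.27/5.8 = 2635.91 ≈ 2636 N.
ΣF_y = 0: C_y + 2635.91 − 1160.4·3.1 = 0 → C_y = 961.3 N.
ΣF_x = 0: C_x + 2050 = 0 → C_x = -2050 N.

C_x = -2050 N, C_y = 961.3 N, D_y = 2636 N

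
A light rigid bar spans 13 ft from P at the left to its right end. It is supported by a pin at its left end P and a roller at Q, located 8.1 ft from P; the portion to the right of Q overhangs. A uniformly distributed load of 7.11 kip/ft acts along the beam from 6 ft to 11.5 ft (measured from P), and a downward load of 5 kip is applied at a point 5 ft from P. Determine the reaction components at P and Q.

P_x = 0, P_y = -1.224 kip, Q_y = 45.33 kip

Resultant of the distributed load: 7.11 × 5.5 = 39.105 kip at 8.75 ft from P.
Taking moments about P: Q_y·8.1 − (7.11·5.5)·8.75 − 5·5 = 0 → Q_y = 367.16875/8.1 = 45.3295 ≈ 45.33 kip.
ΣF_y = 0: P_y + 45.3295 − 7.11·5.5 − 5 = 0 → P_y = -1.224 kip.
ΣF_x = 0: no horizontal applied forces, so P_x = 0.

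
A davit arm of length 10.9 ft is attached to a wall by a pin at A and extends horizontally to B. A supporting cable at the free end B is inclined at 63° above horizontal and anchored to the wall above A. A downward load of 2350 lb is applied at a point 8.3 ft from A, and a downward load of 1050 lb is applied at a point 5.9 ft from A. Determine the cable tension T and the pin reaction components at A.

T = 2646 lb, A_x = 1201 lb, A_y = 1042 lb

ΣM about A: T·sin63°·10.9 − 2350·8.3 − 1050·5.9 = 0 → T = 25700/(10.9·0.891007) = 2646.22 ≈ 2646 lb.
ΣF_x = 0: A_x − T·cos63° = 0 → A_x = 2646.22 × 0.45399 = 1201 lb.
ΣF_y = 0: A_y + T·sin63° − 2350 − 1050 = 0 → A_y = 3400 − 2646.22 × 0.891007 = 1042 lb.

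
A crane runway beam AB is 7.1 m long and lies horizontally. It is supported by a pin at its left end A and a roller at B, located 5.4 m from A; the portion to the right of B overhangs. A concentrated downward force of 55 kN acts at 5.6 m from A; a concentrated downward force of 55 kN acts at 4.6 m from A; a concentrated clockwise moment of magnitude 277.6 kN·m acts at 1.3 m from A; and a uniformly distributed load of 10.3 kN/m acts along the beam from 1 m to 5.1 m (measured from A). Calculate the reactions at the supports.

Resultant of the distributed load: 10.3 × 4.1 = 42.23 kN at 3.05 m from A.
Moments about A: B_y·5.4 − 55·5.6 − 55·4.6 − 277.6 − (10.3·4.1)·3.05 = 0 → B_y = 967.4015/5.4 = 179.148 ≈ 179.1 kN.
ΣF_y = 0: A_y + 179.148 − 55 − 55 − 10.3·4.1 = 0 → A_y = -26.92 kN.
ΣF_x = 0: no horizontal applied forces, so A_x = 0.

A_x = 0, A_y = -26.92 kN, B_y = 179.1 kN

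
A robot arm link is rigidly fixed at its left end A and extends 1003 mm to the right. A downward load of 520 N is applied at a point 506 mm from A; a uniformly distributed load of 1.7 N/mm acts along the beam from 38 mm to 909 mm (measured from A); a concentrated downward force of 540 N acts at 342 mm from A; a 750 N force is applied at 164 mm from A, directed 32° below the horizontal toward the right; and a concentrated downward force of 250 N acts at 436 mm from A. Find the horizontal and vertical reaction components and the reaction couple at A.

Resultant of the distributed load: 1.7 × 871 = 1480.7 N at 473.5 mm from A.
ΣF_x = 0: A_x + 750·cos32° = 0 → A_x = -636.0 N.
ΣF_y = 0: A_y − 520 − 1.7·871 − 540 − 750·sin32° − 250 = 0 → A_y = 3188 N.
ΣM about A: M_A − 520·506 − (1.7·871)·473.5 − 540·342 − 750·sin32°·164 − 250·436 = 0 → M_A = 1323000 N·mm.

A_x = -636.0 N, A_y = 3188 N, M_A = 1323000 N·mm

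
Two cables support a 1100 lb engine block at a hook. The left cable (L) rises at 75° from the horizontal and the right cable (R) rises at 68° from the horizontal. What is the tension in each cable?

ΣF_x = 0: −T_L·cos75° + T_R·cos68° = 0 → T_R = 0.690909·T_L.
ΣF_y = 0: T_L·sin75° + T_R·sin68° = 1100.
Substitute: T_L·(0.965926 + 0.690909·0.927184) = 1100 → T_L = 684.707 ≈ 684.7 lb.
Then T_R = 0.690909 × 684.707 = 473.1 lb.

T_L = 684.7 lb, T_R = 473.1 lb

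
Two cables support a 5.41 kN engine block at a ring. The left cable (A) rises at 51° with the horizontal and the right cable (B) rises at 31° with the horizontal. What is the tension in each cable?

T_A = 4.683 kN, T_B = 3.438 kN

ΣF_x = 0: −T_A·cos51° + T_B·cos31° = 0 → T_B = 0.734186·T_A.
ΣF_y = 0: T_A·sin51° + T_B·sin31° = 5.41.
Substitute: T_A·(0.777146 + 0.734186·0.515038) = 5.41 → T_A = 4.68285 ≈ 4.683 kN.
Then T_B = 0.734186 × 4.68285 = 3.438 kN.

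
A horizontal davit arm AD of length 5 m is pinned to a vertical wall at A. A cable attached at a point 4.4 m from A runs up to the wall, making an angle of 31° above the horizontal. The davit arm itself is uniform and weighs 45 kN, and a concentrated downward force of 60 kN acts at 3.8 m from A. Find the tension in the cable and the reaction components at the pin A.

T = 150.3 kN, A_x = 128.8 kN, A_y = 27.61 kN

ΣM about A: T·sin31°·4.4 − 45·2.5 − 60·3.8 = 0 → T = 340.5/(4.4·0.515038) = 150.254 ≈ 150.3 kN.
ΣF_x = 0: A_x − T·cos31° = 0 → A_x = 150.254 × 0.857167 = 128.8 kN.
ΣF_y = 0: A_y + T·sin31° − 45 − 60 = 0 → A_y = 105 − 150.254 × 0.515038 = 27.61 kN.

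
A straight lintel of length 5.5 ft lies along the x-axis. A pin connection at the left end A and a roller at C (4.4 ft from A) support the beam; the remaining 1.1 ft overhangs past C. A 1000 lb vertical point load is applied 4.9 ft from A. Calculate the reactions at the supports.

ΣM about A: C_y·4.4 − 1000·4.9 = 0 → C_y = 4900/4.4 = 1113.64 ≈ 1114 lb.
ΣF_y = 0: A_y + 1113.64 − 1000 = 0 → A_y = -113.6 lb.
ΣF_x = 0: no horizontal applied forces, so A_x = 0.

A_x = 0, A_y = -113.6 lb, C_y = 1114 lb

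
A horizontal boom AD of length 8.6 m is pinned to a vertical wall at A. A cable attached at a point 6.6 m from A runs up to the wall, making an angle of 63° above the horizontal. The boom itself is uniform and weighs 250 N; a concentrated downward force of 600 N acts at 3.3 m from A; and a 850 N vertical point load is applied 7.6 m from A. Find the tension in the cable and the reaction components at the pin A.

ΣM about A: T·sin63°·6.6 − 250·4.3 − 600·3.3 − 850·7.6 = 0 → T = 9515/(6.6·0.891007) = 1618.02 ≈ 1618 N.
ΣF_x = 0: A_x − T·cos63° = 0 → A_x = 1618.02 × 0.45399 = 734.6 N.
ΣF_y = 0: A_y + T·sin63° − 250 − 600 − 850 = 0 → A_y = 1700 − 1618.02 × 0.891007 = 258.3 N.

T = 1618 N, A_x = 734.6 N, A_y = 258.3 N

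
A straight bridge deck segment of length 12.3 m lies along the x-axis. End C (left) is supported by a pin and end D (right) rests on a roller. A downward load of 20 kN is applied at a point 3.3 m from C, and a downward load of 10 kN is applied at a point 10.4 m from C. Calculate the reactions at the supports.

ΣM about C: D_y·12.3 − 20·3.3 − 10·10.4 = 0 → D_y = 170/12.3 = 13.8211 ≈ 13.82 kN.
ΣF_y = 0: C_y + 13.8211 − 20 − 10 = 0 → C_y = 16.18 kN.
ΣF_x = 0: no horizontal applied forces, so C_x = 0.

C_x = 0, C_y = 16.18 kN, D_y = 13.82 kN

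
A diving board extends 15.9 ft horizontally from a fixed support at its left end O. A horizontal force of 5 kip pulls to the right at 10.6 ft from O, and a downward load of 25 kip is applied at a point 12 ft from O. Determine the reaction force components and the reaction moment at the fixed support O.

O_x = -5.000 kip, O_y = 25.00 kip, M_O = 300.0 kip·ft

ΣF_x = 0: O_x + 5 = 0 → O_x = -5.000 kip.
ΣF_y = 0: O_y − 25 = 0 → O_y = 25.00 kip.
ΣM about O: M_O − 25·12 = 0 → M_O = 300.0 kip·ft.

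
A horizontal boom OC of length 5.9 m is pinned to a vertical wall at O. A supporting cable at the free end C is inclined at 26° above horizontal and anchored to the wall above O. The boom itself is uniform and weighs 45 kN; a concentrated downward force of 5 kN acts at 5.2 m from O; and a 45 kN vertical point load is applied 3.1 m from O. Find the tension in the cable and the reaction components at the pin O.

T = 115.3 kN, O_x = 103.6 kN, O_y = 44.45 kN

ΣM about O: T·sin26°·5.9 − 45·2.95 − 5·5.2 − 45·3.1 = 0 → T = 298.25/(5.9·0.438371) = 115.315 ≈ 115.3 kN.
ΣF_x = 0: O_x − T·cos26° = 0 → O_x = 115.315 × 0.898794 = 103.6 kN.
ΣF_y = 0: O_y + T·sin26° − 45 − 5 − 45 = 0 → O_y = 95 − 115.315 × 0.438371 = 44.45 kN.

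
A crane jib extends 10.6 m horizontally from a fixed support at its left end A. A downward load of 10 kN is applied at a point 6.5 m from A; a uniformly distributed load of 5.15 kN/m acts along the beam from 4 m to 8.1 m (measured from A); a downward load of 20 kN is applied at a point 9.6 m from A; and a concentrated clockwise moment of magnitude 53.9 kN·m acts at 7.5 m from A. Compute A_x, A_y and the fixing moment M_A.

A_x = 0, A_y = 51.11 kN, M_A = 438.6 kN·m

Resultant of the distributed load: 5.15 × 4.1 = 21.115 kN at 6.05 m from A.
ΣF_x = 0: A_x = 0.
ΣF_y = 0: A_y − 10 − 5.15·4.1 − 20 = 0 → A_y = 51.11 kN.
ΣM about A: M_A − 10·6.5 − (5.15·4.1)·6.05 − 20·9.6 − 53.9 = 0 → M_A = 438.6 kN·m.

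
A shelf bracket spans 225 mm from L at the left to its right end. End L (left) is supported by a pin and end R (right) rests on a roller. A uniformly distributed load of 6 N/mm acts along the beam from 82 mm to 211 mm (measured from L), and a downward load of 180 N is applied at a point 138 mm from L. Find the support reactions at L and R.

Resultant of the distributed load: 6 × 129 = 774 N at 146.5 mm from L.
ΣM about L: R_y·225 − (6·129)·146.5 − 180·138 = 0 → R_y = 138231/225 = 614.36 ≈ 614.4 N.
ΣF_y = 0: L_y + 614.36 − 6·129 − 180 = 0 → L_y = 339.6 N.
ΣF_x = 0: no horizontal applied forces, so L_x = 0.

L_x = 0, L_y = 339.6 N, R_y = 614.4 N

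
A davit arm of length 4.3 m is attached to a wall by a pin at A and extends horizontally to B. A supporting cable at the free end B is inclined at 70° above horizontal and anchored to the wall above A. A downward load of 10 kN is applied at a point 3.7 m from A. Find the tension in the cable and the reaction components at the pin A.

ΣM about A: T·sin70°·4.3 − 10·3.7 = 0 → T = 37/(4.3·0.939693) = 9.15687 ≈ 9.157 kN.
ΣF_x = 0: A_x − T·cos70° = 0 → A_x = 9.15687 × 0.34202 = 3.132 kN.
ΣF_y = 0: A_y + T·sin70° − 10 = 0 → A_y = 10 − 9.15687 × 0.939693 = 1.395 kN.

T = 9.157 kN, A_x = 3.132 kN, A_y = 1.395 kN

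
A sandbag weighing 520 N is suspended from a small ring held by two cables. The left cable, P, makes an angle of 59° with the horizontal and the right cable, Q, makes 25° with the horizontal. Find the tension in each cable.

ΣF_x = 0: −T_P·cos59° + T_Q·cos25° = 0 → T_Q = 0.568282·T_P.
ΣF_y = 0: T_P·sin59° + T_Q·sin25° = 520.
Substitute: T_P·(0.857167 + 0.568282·0.422618) = 520 → T_P = 473.876 ≈ 473.9 N.
Then T_Q = 0.568282 × 473.876 = 269.3 N.

T_P = 473.9 N, T_Q = 269.3 N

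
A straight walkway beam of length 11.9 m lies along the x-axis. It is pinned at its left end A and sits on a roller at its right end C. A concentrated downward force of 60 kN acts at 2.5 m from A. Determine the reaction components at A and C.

A_x = 0, A_y = 47.39 kN, C_y = 12.61 kN

ΣM about A: C_y·11.9 − 60·2.5 = 0 → C_y = 150/11.9 = 12.605 ≈ 12.61 kN.
ΣF_y = 0: A_y + 12.605 − 60 = 0 → A_y = 47.39 kN.
ΣF_x = 0: no horizontal applied forces, so A_x = 0.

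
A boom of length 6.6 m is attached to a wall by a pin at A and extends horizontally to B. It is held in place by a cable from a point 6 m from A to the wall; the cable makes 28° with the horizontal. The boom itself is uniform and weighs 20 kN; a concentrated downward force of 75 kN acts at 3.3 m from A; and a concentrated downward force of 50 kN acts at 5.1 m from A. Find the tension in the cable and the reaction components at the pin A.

ΣM about A: T·sin28°·6 − 20·3.3 − 75·3.3 − 50·5.1 = 0 → T = 568.5/(6·0.469472) = 201.822 ≈ 201.8 kN.
ΣF_x = 0: A_x − T·cos28° = 0 → A_x = 201.822 × 0.882948 = 178.2 kN.
ΣF_y = 0: A_y + T·sin28° − 20 − 75 − 50 = 0 → A_y = 145 − 201.822 × 0.469472 = 50.25 kN.

T = 201.8 kN, A_x = 178.2 kN, A_y = 50.25 kN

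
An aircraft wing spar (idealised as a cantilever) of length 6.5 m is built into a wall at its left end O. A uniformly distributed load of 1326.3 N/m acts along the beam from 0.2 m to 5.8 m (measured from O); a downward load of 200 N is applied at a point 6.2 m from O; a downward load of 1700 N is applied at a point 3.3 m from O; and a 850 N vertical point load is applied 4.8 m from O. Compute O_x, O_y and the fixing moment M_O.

Resultant of the distributed load: 1326.3 × 5.6 = 7427.28 N at 3 m from O.
ΣF_x = 0: O_x = 0.
ΣF_y = 0: O_y − 1326.3·5.6 − 200 − 1700 − 850 = 0 → O_y = 10180 N.
ΣM about O: M_O − (1326.3·5.6)·3 − 200·6.2 − 1700·3.3 − 850·4.8 = 0 → M_O = 33210 N·m.

O_x = 0, O_y = 10180 N, M_O = 33210 N·m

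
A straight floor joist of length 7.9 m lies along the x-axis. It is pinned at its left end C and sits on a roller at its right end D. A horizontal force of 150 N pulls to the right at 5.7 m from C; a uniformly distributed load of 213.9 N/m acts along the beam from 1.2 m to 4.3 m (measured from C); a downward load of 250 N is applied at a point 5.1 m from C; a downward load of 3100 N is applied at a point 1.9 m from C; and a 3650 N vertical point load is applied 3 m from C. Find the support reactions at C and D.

Resultant of the distributed load: 213.9 × 3.1 = 663.09 N at 2.75 m from C.
Moments about C: D_y·7.9 − (213.9·3.1)·2.75 − 250·5.1 − 3100·1.9 − 3650·3 = 0 → D_y = 19938.4975/7.9 = 2523.86 ≈ 2524 N.
ΣF_y = 0: C_y + 2523.86 − 213.9·3.1 − 250 − 3100 − 3650 = 0 → C_y = 5139 N.
ΣF_x = 0: C_x + 150 = 0 → C_x = -150.0 N.

C_x = -150.0 N, C_y = 5139 N, D_y = 2524 N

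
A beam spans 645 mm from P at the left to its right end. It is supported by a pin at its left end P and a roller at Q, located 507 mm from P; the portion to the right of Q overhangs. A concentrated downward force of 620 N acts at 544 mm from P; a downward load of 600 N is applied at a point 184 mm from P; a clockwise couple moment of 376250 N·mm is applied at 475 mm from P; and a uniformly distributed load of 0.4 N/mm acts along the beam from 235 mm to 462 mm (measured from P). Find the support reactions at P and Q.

P_x = 0, P_y = -376.7 N, Q_y = 1688 N

Resultant of the distributed load: 0.4 × 227 = 90.8 N at 348.5 mm from P.
ΣM about P: Q_y·507 − 620·544 − 600·184 − 376250 − (0.4·227)·348.5 = 0 → Q_y = 855573.8/507 = 1687.52 ≈ 1688 N.
ΣF_y = 0: P_y + 1687.52 − 620 − 600 − 0.4·227 = 0 → P_y = -376.7 N.
ΣF_x = 0: no horizontal applied forces, so P_x = 0.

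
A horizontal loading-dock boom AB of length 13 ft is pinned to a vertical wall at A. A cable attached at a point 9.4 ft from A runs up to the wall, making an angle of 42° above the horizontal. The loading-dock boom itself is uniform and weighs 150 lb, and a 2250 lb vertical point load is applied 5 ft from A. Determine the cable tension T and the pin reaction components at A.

ΣM about A: T·sin42°·9.4 − 150·6.5 − 2250·5 = 0 → T = 12225/(9.4·0.669131) = 1943.61 ≈ 1944 lb.
ΣF_x = 0: A_x − T·cos42° = 0 → A_x = 1943.61 × 0.743145 = 1444 lb.
ΣF_y = 0: A_y + T·sin42° − 150 − 2250 = 0 → A_y = 2400 − 1943.61 × 0.669131 = 1099 lb.

T = 1944 lb, A_x = 1444 lb, A_y = 1099 lb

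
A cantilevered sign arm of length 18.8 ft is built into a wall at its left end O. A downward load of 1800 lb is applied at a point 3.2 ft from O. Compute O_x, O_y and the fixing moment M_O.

O_x = 0, O_y = 1800 lb, M_O = 5760 lb·ft

ΣF_x = 0: O_x = 0.
ΣF_y = 0: O_y − 1800 = 0 → O_y = 1800 lb.
ΣM about O: M_O − 1800·3.2 = 0 → M_O = 5760 lb·ft.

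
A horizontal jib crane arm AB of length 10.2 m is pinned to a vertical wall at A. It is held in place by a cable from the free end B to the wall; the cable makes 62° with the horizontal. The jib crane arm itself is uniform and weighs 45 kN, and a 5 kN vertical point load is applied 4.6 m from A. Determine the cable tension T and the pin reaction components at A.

T = 28.04 kN, A_x = 13.16 kN, A_y = 25.25 kN

ΣM about A: T·sin62°·10.2 − 45·5.1 − 5·4.6 = 0 → T = 252.5/(10.2·0.882948) = 28.0366 ≈ 28.04 kN.
ΣF_x = 0: A_x − T·cos62° = 0 → A_x = 28.0366 × 0.469472 = 13.16 kN.
ΣF_y = 0: A_y + T·sin62° − 45 − 5 = 0 → A_y = 50 − 28.0366 × 0.882948 = 25.25 kN.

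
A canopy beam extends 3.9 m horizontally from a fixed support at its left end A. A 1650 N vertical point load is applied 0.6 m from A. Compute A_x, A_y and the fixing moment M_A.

ΣF_x = 0: A_x = 0.
ΣF_y = 0: A_y − 1650 = 0 → A_y = 1650 N.
ΣM about A: M_A − 1650·0.6 = 0 → M_A = 990.0 N·m.

A_x = 0, A_y = 1650 N, M_A = 990.0 N·m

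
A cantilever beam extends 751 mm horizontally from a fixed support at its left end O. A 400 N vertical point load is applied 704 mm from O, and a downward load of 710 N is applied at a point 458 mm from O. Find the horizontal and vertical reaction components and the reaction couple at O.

ΣF_x = 0: O_x = 0.
ΣF_y = 0: O_y − 400 − 710 = 0 → O_y = 1110 N.
ΣM about O: M_O − 400·704 − 710·458 = 0 → M_O = 606800 N·mm.

O_x = 0, O_y = 1110 N, M_O = 606800 N·mm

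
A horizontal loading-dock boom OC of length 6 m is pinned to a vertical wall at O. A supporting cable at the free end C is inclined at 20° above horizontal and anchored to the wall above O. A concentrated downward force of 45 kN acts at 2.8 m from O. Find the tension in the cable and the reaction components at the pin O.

T = 61.40 kN, O_x = 57.70 kN, O_y = 24.00 kN

ΣM about O: T·sin20°·6 − 45·2.8 = 0 → T = 126/(6·0.34202) = 61.3999 ≈ 61.40 kN.
ΣF_x = 0: O_x − T·cos20° = 0 → O_x = 61.3999 × 0.939693 = 57.70 kN.
ΣF_y = 0: O_y + T·sin20° − 45 = 0 → O_y = 45 − 61.3999 × 0.34202 = 24.00 kN.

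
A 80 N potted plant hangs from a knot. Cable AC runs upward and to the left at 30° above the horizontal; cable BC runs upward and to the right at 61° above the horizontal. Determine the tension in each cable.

ΣF_x = 0: −T_AC·cos30° + T_BC·cos61° = 0 → T_BC = 1.78632·T_AC.
ΣF_y = 0: T_AC·sin30° + T_BC·sin61° = 80.
Substitute: T_AC·(0.5 + 1.78632·0.87462) = 80 → T_AC = 38.7907 ≈ 38.79 N.
Then T_BC = 1.78632 × 38.7907 = 69.29 N.

T_AC = 38.79 N, T_BC = 69.29 N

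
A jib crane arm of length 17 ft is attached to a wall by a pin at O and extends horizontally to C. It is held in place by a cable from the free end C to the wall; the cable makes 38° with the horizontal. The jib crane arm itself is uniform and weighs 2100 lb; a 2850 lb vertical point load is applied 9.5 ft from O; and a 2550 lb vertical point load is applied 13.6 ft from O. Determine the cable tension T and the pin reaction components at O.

ΣM about O: T·sin38°·17 − 2100·8.5 − 2850·9.5 − 2550·13.6 = 0 → T = 79605/(17·0.615661) = 7605.89 ≈ 7606 lb.
ΣF_x = 0: O_x − T·cos38° = 0 → O_x = 7605.89 × 0.788011 = 5994 lb.
ΣF_y = 0: O_y + T·sin38° − 2100 − 2850 − 2550 = 0 → O_y = 7500 − 7605.89 × 0.615661 = 2817 lb.

T = 7606 lb, O_x = 5994 lb, O_y = 2817 lb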